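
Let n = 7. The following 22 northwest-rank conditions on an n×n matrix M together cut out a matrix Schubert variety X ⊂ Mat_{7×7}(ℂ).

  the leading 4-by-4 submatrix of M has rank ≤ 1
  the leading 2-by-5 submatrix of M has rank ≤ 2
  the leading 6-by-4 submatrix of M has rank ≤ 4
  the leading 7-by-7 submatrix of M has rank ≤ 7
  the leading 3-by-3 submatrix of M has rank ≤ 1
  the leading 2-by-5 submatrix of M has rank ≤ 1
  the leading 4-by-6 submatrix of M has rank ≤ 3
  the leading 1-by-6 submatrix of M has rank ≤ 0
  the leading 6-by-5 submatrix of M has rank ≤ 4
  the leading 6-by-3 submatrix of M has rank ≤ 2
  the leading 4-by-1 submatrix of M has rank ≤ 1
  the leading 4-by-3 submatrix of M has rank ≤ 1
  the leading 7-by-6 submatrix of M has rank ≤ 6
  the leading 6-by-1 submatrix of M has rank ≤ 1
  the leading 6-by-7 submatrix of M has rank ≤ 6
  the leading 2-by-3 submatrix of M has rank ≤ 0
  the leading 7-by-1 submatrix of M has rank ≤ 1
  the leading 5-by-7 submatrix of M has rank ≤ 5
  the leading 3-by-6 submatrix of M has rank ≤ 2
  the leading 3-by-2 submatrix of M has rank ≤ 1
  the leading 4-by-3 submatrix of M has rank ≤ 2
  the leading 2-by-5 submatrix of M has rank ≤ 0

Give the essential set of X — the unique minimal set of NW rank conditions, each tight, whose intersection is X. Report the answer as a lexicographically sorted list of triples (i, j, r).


Rank table r_w(7×7) implied by the 22 constraints:

  0, 0, 0, 0, 0, 0, 1
  0, 0, 0, 0, 0, 1, 2
  1, 1, 1, 1, 1, 2, 3
  1, 1, 1, 1, 2, 3, 4
  1, 2, 2, 2, 3, 4, 5
  1, 2, 2, 3, 4, 5, 6
  1, 2, 3, 4, 5, 6, 7

second differences of R give the permutation w = (7, 6, 1, 5, 2, 4, 3).

Fulton essential set (4 of the 15 Rothe cells):

[(1, 6, 0), (2, 5, 0), (4, 4, 1), (6, 3, 2)]


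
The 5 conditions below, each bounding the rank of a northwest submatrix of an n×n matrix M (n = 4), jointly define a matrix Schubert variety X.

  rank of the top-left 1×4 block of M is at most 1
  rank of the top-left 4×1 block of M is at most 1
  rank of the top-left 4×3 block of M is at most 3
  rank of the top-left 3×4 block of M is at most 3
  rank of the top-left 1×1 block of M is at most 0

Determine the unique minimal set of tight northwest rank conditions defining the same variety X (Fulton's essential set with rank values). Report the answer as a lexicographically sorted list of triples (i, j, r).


Recovering R(i,j) via the rank-extension bound from the 5 conditions:

  0  1  1  1
  1  2  2  2
  1  2  3  3
  1  2  3  4

so w = (2, 1, 3, 4).

Fulton essential set (the sole Rothe cell):

[(1, 1, 0)]


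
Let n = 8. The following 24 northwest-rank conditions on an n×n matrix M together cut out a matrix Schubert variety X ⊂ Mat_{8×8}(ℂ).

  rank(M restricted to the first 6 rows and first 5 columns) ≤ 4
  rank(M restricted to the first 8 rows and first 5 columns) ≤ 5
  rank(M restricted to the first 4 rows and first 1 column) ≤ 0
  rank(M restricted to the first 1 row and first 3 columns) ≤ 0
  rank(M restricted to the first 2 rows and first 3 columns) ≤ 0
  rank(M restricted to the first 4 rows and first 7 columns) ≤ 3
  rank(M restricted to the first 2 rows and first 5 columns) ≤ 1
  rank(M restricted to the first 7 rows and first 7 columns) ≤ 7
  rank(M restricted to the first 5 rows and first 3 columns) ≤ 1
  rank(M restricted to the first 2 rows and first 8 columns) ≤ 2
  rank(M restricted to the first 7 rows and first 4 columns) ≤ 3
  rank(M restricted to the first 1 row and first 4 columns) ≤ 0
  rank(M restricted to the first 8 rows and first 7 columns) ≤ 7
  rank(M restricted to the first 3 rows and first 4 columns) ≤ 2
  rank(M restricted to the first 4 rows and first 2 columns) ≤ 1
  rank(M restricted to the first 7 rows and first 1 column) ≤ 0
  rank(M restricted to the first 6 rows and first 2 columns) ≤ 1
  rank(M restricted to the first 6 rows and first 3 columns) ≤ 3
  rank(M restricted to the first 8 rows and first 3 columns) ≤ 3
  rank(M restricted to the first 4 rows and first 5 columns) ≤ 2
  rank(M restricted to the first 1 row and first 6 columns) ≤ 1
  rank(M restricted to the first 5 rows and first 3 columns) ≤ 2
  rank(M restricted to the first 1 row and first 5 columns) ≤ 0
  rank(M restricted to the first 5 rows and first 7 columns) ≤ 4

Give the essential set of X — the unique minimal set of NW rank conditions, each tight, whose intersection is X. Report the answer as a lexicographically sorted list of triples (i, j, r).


Propagating the 24 rank bounds to every northwest block:

  row 1: 0 0 0 0 0 1 1 1
  row 2: 0 0 0 1 1 2 2 2
  row 3: 0 1 1 2 2 3 3 3
  row 4: 0 1 1 2 2 3 3 4
  row 5: 0 1 1 2 3 4 4 5
  row 6: 0 1 2 3 4 5 5 6
  row 7: 0 1 2 3 4 5 6 7
  row 8: 1 2 3 4 5 6 7 8

the unique w with this rank table is (6, 4, 2, 8, 5, 3, 7, 1).

Fulton essential set (6 of the 17 Rothe cells):

[(1, 5, 0), (2, 3, 0), (4, 5, 2), (4, 7, 3), (5, 3, 1), (7, 1, 0)]


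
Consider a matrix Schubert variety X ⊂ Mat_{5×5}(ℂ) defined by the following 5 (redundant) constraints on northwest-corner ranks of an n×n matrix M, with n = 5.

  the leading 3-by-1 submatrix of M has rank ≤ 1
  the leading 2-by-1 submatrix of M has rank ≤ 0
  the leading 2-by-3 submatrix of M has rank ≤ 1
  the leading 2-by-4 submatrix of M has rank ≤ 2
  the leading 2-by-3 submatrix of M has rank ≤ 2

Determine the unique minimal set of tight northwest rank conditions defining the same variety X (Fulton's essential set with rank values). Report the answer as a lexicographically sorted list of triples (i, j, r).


Propagating the 5 rank bounds to every northwest block:

  R[1]: 0 1 1 1 1
  R[2]: 0 1 1 2 2
  R[3]: 1 2 2 3 3
  R[4]: 1 2 3 4 4
  R[5]: 1 2 3 4 5

giving w = (2, 4, 1, 3, 5) via Δ²R.

Rothe diagram D(w) (3 cells), 2 SE-corners (essential conditions):

[(2, 1, 0), (2, 3, 1)]


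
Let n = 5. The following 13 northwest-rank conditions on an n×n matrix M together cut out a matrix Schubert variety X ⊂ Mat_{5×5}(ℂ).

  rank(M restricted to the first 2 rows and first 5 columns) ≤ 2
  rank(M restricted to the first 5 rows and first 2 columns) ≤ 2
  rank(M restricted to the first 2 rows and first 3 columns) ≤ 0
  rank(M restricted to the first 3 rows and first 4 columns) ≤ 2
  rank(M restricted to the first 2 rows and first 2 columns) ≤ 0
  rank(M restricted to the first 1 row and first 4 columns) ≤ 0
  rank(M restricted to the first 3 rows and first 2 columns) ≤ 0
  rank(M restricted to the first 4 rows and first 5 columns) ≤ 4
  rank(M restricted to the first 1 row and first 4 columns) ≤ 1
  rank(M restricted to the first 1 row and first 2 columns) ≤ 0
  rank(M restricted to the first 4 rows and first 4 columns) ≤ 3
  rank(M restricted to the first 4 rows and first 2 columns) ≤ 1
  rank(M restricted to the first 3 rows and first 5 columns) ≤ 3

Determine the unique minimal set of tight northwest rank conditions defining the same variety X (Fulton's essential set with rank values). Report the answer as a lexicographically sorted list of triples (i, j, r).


Rank table r_w(5×5) implied by the 13 constraints:

  0  0  0  0  1
  0  0  0  1  2
  0  0  1  2  3
  1  1  2  3  4
  1  2  3  4  5

so w = (5, 4, 3, 1, 2).

Rothe diagram D(w) (9 cells), 3 SE-corners (essential conditions):

[(1, 4, 0), (2, 3, 0), (3, 2, 0)]


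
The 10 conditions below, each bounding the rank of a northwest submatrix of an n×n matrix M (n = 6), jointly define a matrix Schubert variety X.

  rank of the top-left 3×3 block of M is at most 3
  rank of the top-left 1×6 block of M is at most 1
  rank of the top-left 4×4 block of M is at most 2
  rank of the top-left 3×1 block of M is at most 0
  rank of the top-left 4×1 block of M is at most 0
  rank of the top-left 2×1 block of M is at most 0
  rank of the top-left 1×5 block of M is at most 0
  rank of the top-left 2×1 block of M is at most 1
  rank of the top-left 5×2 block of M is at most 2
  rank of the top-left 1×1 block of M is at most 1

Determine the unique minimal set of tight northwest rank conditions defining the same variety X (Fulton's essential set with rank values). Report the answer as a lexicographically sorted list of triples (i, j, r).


Computing R[i][j] = min implied NW-rank bound (n=6, 10 conditions):

  0 | 0 | 0 | 0 | 0 | 1
  0 | 1 | 1 | 1 | 1 | 2
  0 | 1 | 2 | 2 | 2 | 3
  0 | 1 | 2 | 2 | 3 | 4
  1 | 2 | 3 | 3 | 4 | 5
  1 | 2 | 3 | 4 | 5 | 6

hence w(1..6) = (6, 2, 3, 5, 1, 4).

Fulton essential set (3 of the 9 Rothe cells):

[(1, 5, 0), (4, 1, 0), (4, 4, 2)]


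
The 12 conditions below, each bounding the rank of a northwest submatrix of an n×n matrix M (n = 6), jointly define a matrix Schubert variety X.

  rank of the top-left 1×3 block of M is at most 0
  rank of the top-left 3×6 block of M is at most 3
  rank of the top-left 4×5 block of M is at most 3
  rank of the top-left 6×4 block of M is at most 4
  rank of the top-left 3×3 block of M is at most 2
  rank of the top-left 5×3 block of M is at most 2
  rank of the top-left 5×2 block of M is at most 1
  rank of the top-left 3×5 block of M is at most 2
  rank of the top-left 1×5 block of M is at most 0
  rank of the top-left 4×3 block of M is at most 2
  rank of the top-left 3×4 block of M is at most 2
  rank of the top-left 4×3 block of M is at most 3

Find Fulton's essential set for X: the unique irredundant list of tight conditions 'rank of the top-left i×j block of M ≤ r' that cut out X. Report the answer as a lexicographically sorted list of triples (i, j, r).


Rank table r_w(6×6) implied by the 12 constraints:

  row 1: 0, 0, 0, 0, 0, 1
  row 2: 1, 1, 1, 1, 1, 2
  row 3: 1, 1, 2, 2, 2, 3
  row 4: 1, 1, 2, 3, 3, 4
  row 5: 1, 1, 2, 3, 4, 5
  row 6: 1, 2, 3, 4, 5, 6

giving w = (6, 1, 3, 4, 5, 2) via Δ²R.

|D(w)|=8, |Ess(w)|=2:

[(1, 5, 0), (5, 2, 1)]


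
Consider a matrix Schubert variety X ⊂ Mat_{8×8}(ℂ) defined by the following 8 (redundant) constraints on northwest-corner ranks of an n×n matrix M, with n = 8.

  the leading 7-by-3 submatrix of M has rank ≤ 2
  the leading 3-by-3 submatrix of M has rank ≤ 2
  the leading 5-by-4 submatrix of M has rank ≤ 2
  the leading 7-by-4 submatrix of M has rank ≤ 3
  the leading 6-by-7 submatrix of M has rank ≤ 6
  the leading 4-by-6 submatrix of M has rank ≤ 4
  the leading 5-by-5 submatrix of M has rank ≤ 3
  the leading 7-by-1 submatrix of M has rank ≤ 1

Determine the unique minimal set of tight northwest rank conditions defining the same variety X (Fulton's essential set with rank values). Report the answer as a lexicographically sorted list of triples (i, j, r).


Propagating the 8 rank bounds to every northwest block:

  i=1: 1 1 1 1 1 1 1 1
  i=2: 1 2 2 2 2 2 2 2
  i=3: 1 2 2 2 3 3 3 3
  i=4: 1 2 2 2 3 4 4 4
  i=5: 1 2 2 2 3 4 5 5
  i=6: 1 2 2 3 4 5 6 6
  i=7: 1 2 2 3 4 5 6 7
  i=8: 1 2 3 4 5 6 7 8

so w = (1, 2, 5, 6, 7, 4, 8, 3).

|D(w)|=8, |Ess(w)|=2:

[(5, 4, 2), (7, 3, 2)]


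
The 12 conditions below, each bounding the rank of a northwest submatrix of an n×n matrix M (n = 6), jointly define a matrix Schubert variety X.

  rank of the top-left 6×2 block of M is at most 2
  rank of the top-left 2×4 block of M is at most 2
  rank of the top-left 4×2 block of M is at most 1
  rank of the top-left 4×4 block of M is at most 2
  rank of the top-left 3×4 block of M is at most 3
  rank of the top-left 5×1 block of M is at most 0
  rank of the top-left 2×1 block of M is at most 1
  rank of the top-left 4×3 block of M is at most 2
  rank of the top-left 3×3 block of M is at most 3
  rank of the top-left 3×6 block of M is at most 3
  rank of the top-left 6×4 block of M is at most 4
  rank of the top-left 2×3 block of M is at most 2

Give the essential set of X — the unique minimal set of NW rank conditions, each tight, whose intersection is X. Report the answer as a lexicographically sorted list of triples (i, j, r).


Propagating the 12 rank bounds to every northwest block:

  0  1  1  1  1  1
  0  1  2  2  2  2
  0  1  2  2  3  3
  0  1  2  2  3  4
  0  1  2  3  4  5
  1  2  3  4  5  6

the unique w with this rank table is (2, 3, 5, 6, 4, 1).

ℓ(w)=7; the 2 essential cells (i,j,r):

[(4, 4, 2), (5, 1, 0)]


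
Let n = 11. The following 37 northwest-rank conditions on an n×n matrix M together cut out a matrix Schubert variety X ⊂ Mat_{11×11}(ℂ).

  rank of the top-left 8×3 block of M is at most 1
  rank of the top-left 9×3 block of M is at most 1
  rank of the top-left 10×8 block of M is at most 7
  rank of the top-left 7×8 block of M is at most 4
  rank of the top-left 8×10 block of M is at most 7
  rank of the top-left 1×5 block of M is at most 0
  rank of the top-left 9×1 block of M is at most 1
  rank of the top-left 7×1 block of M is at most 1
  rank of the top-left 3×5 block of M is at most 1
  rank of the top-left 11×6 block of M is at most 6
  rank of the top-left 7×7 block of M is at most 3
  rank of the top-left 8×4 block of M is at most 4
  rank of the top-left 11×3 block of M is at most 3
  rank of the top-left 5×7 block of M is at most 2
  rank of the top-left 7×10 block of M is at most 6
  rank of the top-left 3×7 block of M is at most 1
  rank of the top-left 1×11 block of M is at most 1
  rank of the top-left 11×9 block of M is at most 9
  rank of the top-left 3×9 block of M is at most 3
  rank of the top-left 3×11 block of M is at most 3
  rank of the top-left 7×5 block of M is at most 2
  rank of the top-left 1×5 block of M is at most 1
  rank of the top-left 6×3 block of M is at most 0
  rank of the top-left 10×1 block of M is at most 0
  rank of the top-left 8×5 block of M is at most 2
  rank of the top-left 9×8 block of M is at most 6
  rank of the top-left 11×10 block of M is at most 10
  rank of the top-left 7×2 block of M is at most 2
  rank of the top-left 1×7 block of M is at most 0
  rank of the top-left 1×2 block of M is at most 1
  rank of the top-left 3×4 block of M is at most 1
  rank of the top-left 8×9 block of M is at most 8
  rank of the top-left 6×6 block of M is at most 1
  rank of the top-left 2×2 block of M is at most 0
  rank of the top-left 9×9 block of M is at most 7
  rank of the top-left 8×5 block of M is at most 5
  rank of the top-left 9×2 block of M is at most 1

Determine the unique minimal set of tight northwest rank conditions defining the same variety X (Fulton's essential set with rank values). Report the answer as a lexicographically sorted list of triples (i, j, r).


Propagating the 37 rank bounds to every northwest block:

  row 1: 0  0  0  0  0  0  0  1  1  1  1
  row 2: 0  0  0  1  1  1  1  2  2  2  2
  row 3: 0  0  0  1  1  1  1  2  3  3  3
  row 4: 0  0  0  1  1  1  2  3  4  4  4
  row 5: 0  0  0  1  1  1  2  3  4  5  5
  row 6: 0  0  0  1  1  1  2  3  4  5  6
  row 7: 0  1  1  2  2  2  3  4  5  6  7
  row 8: 0  1  1  2  2  3  4  5  6  7  8
  row 9: 0  1  1  2  3  4  5  6  7  8  9
  row 10: 0  1  2  3  4  5  6  7  8  9  10
  row 11: 1  2  3  4  5  6  7  8  9  10  11

the unique w with this rank table is (8, 4, 9, 7, 10, 11, 2, 6, 5, 3, 1).

D(w) has 38 cells with 7 SE-corners; essential set:

[(1, 7, 0), (3, 7, 1), (6, 3, 0), (6, 6, 1), (8, 5, 2), (9, 3, 1), (10, 1, 0)]


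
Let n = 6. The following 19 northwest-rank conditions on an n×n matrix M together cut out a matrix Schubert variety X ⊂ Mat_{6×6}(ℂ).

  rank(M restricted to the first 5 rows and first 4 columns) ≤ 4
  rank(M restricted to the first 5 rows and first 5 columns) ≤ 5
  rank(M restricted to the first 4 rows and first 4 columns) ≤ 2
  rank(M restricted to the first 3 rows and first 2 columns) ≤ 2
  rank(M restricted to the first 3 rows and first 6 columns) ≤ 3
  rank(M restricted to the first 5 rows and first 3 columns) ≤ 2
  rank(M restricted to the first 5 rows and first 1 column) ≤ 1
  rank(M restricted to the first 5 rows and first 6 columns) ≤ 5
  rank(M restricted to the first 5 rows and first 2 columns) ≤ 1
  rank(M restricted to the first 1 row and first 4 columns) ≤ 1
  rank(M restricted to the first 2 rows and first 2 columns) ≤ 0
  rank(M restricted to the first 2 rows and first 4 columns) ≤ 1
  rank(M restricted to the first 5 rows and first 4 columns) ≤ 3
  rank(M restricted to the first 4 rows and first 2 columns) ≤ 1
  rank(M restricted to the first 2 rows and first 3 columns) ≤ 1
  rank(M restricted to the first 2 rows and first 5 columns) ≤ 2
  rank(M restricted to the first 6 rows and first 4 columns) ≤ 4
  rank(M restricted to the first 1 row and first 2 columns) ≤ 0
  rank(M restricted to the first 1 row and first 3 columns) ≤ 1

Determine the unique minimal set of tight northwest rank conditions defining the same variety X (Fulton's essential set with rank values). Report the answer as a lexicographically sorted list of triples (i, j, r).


Propagating the 19 rank bounds to every northwest block:

  R[1]: 0 | 0 | 1 | 1 | 1 | 1
  R[2]: 0 | 0 | 1 | 1 | 2 | 2
  R[3]: 1 | 1 | 2 | 2 | 3 | 3
  R[4]: 1 | 1 | 2 | 2 | 3 | 4
  R[5]: 1 | 1 | 2 | 3 | 4 | 5
  R[6]: 1 | 2 | 3 | 4 | 5 | 6

the unique w with this rank table is (3, 5, 1, 6, 4, 2).

|D(w)|=8, |Ess(w)|=4:

[(2, 2, 0), (2, 4, 1), (4, 4, 2), (5, 2, 1)]


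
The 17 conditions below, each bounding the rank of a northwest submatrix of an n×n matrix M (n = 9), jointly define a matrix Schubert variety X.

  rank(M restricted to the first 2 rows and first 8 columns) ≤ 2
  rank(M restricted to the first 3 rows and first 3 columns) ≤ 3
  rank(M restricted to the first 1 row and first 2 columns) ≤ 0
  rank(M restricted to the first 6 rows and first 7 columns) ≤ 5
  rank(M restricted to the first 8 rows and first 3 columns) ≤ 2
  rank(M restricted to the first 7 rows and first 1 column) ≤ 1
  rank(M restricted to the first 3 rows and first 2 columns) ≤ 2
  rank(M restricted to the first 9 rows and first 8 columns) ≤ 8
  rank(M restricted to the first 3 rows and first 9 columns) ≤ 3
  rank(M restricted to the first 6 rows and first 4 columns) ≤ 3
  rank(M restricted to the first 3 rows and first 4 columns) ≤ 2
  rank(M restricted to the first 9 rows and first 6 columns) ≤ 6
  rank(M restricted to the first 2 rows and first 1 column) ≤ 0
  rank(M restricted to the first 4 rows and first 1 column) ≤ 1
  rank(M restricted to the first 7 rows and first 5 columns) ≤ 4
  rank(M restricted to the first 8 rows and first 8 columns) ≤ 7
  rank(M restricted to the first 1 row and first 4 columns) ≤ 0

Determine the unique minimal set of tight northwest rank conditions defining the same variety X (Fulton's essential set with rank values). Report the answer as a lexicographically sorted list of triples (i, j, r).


Rank table r_w(9×9) implied by the 17 constraints:

  R[1]: 0  0  0  0  1  1  1  1  1
  R[2]: 0  1  1  1  2  2  2  2  2
  R[3]: 1  2  2  2  3  3  3  3  3
  R[4]: 1  2  2  3  4  4  4  4  4
  R[5]: 1  2  2  3  4  5  5  5  5
  R[6]: 1  2  2  3  4  5  5  6  6
  R[7]: 1  2  2  3  4  5  6  7  7
  R[8]: 1  2  2  3  4  5  6  7  8
  R[9]: 1  2  3  4  5  6  7  8  9

giving w = (5, 2, 1, 4, 6, 8, 7, 9, 3) via Δ²R.

Fulton essential set (4 of the 11 Rothe cells):

[(1, 4, 0), (2, 1, 0), (6, 7, 5), (8, 3, 2)]


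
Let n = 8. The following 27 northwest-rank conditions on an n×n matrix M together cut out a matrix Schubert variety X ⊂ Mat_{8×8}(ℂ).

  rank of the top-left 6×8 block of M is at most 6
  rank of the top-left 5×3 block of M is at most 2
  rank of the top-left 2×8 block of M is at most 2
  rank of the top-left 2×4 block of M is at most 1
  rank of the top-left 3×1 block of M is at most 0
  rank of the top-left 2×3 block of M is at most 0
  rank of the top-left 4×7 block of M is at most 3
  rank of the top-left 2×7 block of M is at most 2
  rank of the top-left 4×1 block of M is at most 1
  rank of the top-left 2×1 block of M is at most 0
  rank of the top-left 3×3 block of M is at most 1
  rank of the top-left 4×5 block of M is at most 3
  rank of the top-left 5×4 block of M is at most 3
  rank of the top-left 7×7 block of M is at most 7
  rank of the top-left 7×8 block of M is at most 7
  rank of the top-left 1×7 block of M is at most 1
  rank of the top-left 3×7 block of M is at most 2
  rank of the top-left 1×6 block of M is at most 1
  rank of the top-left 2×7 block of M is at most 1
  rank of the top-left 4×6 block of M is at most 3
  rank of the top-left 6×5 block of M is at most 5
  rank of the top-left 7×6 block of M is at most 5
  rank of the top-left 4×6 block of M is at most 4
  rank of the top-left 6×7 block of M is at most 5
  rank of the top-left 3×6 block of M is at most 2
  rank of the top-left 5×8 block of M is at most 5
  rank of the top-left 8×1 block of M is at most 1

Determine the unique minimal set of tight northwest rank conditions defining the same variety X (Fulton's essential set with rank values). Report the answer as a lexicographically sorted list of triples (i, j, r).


Rank table r_w(8×8) implied by the 27 constraints:

  R[1]: 0 0 0 1 1 1 1 1
  R[2]: 0 0 0 1 1 1 1 2
  R[3]: 0 1 1 2 2 2 2 3
  R[4]: 1 2 2 3 3 3 3 4
  R[5]: 1 2 2 3 4 4 4 5
  R[6]: 1 2 3 4 5 5 5 6
  R[7]: 1 2 3 4 5 5 6 7
  R[8]: 1 2 3 4 5 6 7 8

so w = (4, 8, 2, 1, 5, 3, 7, 6).

|D(w)|=12, |Ess(w)|=5:

[(2, 3, 0), (2, 7, 1), (3, 1, 0), (5, 3, 2), (7, 6, 5)]


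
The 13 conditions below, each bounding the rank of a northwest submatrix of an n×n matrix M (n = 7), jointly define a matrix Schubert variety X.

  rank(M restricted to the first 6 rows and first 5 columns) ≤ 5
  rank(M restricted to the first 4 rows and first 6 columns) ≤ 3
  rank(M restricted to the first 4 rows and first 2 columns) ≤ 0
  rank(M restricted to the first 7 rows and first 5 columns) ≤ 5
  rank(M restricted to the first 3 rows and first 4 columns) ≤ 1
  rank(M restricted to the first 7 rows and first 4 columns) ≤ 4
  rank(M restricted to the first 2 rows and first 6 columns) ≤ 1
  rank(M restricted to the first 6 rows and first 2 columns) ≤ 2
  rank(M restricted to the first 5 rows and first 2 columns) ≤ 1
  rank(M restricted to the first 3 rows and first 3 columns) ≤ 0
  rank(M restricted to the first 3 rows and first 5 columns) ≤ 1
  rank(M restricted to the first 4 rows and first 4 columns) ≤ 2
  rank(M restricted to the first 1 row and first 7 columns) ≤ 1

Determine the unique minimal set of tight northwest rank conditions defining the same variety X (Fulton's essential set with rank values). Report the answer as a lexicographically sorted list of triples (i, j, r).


The tightest implied rank at each (i,j), from the 13 conditions:

  R[1]: 0, 0, 0, 1, 1, 1, 1
  R[2]: 0, 0, 0, 1, 1, 1, 2
  R[3]: 0, 0, 0, 1, 1, 2, 3
  R[4]: 0, 0, 1, 2, 2, 3, 4
  R[5]: 1, 1, 2, 3, 3, 4, 5
  R[6]: 1, 2, 3, 4, 4, 5, 6
  R[7]: 1, 2, 3, 4, 5, 6, 7

giving w = (4, 7, 6, 3, 1, 2, 5) via Δ²R.

4 SE-corners of the 14-cell Rothe diagram give Ess(w):

[(2, 6, 1), (3, 3, 0), (3, 5, 1), (4, 2, 0)]


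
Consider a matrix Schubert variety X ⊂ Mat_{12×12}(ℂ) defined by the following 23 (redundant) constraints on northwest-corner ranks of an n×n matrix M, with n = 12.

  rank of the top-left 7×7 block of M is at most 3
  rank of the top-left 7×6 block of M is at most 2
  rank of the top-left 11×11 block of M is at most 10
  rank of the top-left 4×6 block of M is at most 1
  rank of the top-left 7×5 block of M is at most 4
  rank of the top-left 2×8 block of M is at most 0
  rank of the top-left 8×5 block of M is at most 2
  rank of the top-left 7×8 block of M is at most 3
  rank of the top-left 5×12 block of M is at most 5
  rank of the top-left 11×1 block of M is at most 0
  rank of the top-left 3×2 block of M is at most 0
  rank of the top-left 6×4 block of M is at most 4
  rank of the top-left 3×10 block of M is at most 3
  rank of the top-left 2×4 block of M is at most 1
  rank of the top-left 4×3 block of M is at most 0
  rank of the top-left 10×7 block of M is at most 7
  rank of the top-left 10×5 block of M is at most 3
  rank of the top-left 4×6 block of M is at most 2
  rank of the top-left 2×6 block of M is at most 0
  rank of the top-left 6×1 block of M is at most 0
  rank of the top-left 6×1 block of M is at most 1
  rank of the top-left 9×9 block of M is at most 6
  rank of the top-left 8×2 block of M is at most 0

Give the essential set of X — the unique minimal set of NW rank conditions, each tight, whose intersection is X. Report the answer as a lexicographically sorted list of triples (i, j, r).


Rank table r_w(12×12) implied by the 23 constraints:

  i=1: 0 | 0 | 0 | 0 | 0 | 0 | 0 | 0 | 1 | 1 | 1 | 1
  i=2: 0 | 0 | 0 | 0 | 0 | 0 | 0 | 0 | 1 | 2 | 2 | 2
  i=3: 0 | 0 | 0 | 1 | 1 | 1 | 1 | 1 | 2 | 3 | 3 | 3
  i=4: 0 | 0 | 0 | 1 | 1 | 1 | 2 | 2 | 3 | 4 | 4 | 4
  i=5: 0 | 0 | 1 | 2 | 2 | 2 | 3 | 3 | 4 | 5 | 5 | 5
  i=6: 0 | 0 | 1 | 2 | 2 | 2 | 3 | 3 | 4 | 5 | 6 | 6
  i=7: 0 | 0 | 1 | 2 | 2 | 2 | 3 | 3 | 4 | 5 | 6 | 7
  i=8: 0 | 0 | 1 | 2 | 2 | 3 | 4 | 4 | 5 | 6 | 7 | 8
  i=9: 0 | 1 | 2 | 3 | 3 | 4 | 5 | 5 | 6 | 7 | 8 | 9
  i=10: 0 | 1 | 2 | 3 | 3 | 4 | 5 | 6 | 7 | 8 | 9 | 10
  i=11: 0 | 1 | 2 | 3 | 4 | 5 | 6 | 7 | 8 | 9 | 10 | 11
  i=12: 1 | 2 | 3 | 4 | 5 | 6 | 7 | 8 | 9 | 10 | 11 | 12

the unique w with this rank table is (9, 10, 4, 7, 3, 11, 12, 6, 2, 8, 5, 1).

Fulton essential set (9 of the 43 Rothe cells):

[(2, 8, 0), (4, 3, 0), (4, 6, 1), (7, 6, 2), (7, 8, 3), (8, 2, 0), (8, 5, 2), (10, 5, 3), (11, 1, 0)]


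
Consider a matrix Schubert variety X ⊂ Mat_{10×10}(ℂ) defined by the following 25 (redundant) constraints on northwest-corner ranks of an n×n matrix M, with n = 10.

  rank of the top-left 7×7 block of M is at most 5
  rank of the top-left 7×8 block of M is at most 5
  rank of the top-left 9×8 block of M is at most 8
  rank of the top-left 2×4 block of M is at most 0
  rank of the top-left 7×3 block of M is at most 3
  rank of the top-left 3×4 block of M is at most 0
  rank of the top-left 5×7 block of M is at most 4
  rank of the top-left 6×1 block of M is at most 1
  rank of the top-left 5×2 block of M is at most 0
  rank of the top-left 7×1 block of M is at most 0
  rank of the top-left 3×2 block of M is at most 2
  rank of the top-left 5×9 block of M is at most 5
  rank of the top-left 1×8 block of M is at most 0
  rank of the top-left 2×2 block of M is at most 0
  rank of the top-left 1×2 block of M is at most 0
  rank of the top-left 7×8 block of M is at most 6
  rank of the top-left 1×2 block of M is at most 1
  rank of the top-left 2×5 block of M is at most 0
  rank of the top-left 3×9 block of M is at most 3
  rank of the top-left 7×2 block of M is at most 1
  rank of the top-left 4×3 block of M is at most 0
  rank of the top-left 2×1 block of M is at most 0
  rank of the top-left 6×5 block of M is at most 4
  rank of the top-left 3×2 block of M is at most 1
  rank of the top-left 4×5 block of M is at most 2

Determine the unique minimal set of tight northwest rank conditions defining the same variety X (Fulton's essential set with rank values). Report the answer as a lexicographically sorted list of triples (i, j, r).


Rank table r_w(10×10) implied by the 25 constraints:

  R[1]: 0  0  0  0  0  0  0  0  1  1
  R[2]: 0  0  0  0  0  1  1  1  2  2
  R[3]: 0  0  0  0  1  2  2  2  3  3
  R[4]: 0  0  0  1  2  3  3  3  4  4
  R[5]: 0  0  1  2  3  4  4  4  5  5
  R[6]: 0  1  2  3  4  5  5  5  6  6
  R[7]: 0  1  2  3  4  5  5  5  6  7
  R[8]: 1  2  3  4  5  6  6  6  7  8
  R[9]: 1  2  3  4  5  6  7  7  8  9
  R[10]: 1  2  3  4  5  6  7  8  9  10

second differences of R give the permutation w = (9, 6, 5, 4, 3, 2, 10, 1, 7, 8).

Fulton essential set (7 of the 26 Rothe cells):

[(1, 8, 0), (2, 5, 0), (3, 4, 0), (4, 3, 0), (5, 2, 0), (7, 1, 0), (7, 8, 5)]


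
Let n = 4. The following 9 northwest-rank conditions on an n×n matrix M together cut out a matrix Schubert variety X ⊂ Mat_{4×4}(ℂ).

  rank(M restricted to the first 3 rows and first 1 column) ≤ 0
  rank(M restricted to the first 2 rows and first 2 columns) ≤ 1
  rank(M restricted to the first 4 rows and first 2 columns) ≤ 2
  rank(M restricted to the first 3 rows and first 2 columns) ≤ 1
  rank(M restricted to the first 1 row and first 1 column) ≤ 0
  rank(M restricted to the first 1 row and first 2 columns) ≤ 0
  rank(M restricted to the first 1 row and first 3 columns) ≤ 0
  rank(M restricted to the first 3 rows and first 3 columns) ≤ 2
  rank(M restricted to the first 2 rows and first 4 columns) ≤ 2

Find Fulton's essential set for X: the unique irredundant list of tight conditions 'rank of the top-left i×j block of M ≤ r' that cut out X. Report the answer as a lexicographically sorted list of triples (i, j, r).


Propagating the 9 rank bounds to every northwest block:

  row 1: 0, 0, 0, 1
  row 2: 0, 1, 1, 2
  row 3: 0, 1, 2, 3
  row 4: 1, 2, 3, 4

hence w(1..4) = (4, 2, 3, 1).

2 SE-corners of the 5-cell Rothe diagram give Ess(w):

[(1, 3, 0), (3, 1, 0)]


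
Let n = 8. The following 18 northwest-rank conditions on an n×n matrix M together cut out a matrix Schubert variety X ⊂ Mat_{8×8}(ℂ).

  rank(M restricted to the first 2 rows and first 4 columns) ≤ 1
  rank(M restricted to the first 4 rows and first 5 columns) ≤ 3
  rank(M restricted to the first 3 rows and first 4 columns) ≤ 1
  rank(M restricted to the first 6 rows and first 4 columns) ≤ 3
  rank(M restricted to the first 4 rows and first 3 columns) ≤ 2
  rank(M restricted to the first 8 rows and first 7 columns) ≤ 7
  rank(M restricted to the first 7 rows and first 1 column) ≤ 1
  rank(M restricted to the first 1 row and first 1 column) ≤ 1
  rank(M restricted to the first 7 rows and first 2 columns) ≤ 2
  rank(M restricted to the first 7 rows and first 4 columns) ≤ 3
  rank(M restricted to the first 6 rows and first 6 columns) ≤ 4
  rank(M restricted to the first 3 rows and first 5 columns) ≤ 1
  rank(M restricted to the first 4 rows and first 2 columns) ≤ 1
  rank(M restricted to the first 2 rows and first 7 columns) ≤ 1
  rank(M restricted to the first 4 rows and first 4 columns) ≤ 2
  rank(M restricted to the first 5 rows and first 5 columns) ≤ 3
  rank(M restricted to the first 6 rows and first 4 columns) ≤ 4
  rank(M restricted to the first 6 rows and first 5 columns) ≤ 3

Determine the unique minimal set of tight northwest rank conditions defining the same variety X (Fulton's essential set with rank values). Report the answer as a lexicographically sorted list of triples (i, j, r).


Rank table r_w(8×8) implied by the 18 constraints:

  i=1: 1 | 1 | 1 | 1 | 1 | 1 | 1 | 1
  i=2: 1 | 1 | 1 | 1 | 1 | 1 | 1 | 2
  i=3: 1 | 1 | 1 | 1 | 1 | 2 | 2 | 3
  i=4: 1 | 1 | 2 | 2 | 2 | 3 | 3 | 4
  i=5: 1 | 2 | 3 | 3 | 3 | 4 | 4 | 5
  i=6: 1 | 2 | 3 | 3 | 3 | 4 | 5 | 6
  i=7: 1 | 2 | 3 | 3 | 4 | 5 | 6 | 7
  i=8: 1 | 2 | 3 | 4 | 5 | 6 | 7 | 8

giving w = (1, 8, 6, 3, 2, 7, 5, 4) via Δ²R.

ℓ(w)=14; the 5 essential cells (i,j,r):

[(2, 7, 1), (3, 5, 1), (4, 2, 1), (6, 5, 3), (7, 4, 3)]


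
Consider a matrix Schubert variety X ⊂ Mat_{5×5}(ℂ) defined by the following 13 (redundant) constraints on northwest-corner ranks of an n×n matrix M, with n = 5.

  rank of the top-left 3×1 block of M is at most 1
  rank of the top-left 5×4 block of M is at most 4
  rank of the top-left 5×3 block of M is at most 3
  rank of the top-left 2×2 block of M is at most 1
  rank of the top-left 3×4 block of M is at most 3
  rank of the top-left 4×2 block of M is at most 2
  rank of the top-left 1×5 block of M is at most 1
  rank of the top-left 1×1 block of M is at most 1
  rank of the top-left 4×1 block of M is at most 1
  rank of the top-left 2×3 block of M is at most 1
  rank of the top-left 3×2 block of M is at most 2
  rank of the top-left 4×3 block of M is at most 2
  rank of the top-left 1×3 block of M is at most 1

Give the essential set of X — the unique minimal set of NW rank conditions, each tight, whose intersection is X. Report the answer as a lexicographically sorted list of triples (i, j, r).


Rank table r_w(5×5) implied by the 13 constraints:

  i=1: 1, 1, 1, 1, 1
  i=2: 1, 1, 1, 2, 2
  i=3: 1, 2, 2, 3, 3
  i=4: 1, 2, 2, 3, 4
  i=5: 1, 2, 3, 4, 5

the unique w with this rank table is (1, 4, 2, 5, 3).

2 SE-corners of the 3-cell Rothe diagram give Ess(w):

[(2, 3, 1), (4, 3, 2)]


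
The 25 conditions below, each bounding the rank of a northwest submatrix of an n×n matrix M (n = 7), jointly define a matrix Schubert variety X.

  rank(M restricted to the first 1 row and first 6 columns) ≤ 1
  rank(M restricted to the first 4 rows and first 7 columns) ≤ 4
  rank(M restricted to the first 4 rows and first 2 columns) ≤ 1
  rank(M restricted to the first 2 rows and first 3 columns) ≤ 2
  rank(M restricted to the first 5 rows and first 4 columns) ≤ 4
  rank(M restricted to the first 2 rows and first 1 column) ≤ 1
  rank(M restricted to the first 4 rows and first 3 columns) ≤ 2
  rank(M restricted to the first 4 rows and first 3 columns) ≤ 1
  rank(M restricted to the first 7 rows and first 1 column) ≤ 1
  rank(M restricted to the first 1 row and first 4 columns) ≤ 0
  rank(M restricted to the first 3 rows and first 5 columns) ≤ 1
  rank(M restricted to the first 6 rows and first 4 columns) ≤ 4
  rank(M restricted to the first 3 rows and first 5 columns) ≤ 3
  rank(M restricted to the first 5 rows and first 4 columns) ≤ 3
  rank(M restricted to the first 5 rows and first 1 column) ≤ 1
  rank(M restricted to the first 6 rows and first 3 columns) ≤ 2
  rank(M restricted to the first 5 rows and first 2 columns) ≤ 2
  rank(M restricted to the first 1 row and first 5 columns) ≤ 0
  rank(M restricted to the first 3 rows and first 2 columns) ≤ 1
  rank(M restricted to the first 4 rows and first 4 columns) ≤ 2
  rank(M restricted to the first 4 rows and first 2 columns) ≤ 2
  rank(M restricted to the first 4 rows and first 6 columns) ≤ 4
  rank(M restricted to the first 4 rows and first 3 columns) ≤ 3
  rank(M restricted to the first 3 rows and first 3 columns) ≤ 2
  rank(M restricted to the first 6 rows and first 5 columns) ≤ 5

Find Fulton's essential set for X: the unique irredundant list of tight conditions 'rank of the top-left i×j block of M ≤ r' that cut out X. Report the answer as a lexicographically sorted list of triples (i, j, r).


The tightest implied rank at each (i,j), from the 25 conditions:

  i=1: 0 0 0 0 0 1 1
  i=2: 1 1 1 1 1 2 2
  i=3: 1 1 1 1 1 2 3
  i=4: 1 1 1 2 2 3 4
  i=5: 1 2 2 3 3 4 5
  i=6: 1 2 2 3 4 5 6
  i=7: 1 2 3 4 5 6 7

so w = (6, 1, 7, 4, 2, 5, 3).

ℓ(w)=12; the 4 essential cells (i,j,r):

[(1, 5, 0), (3, 5, 1), (4, 3, 1), (6, 3, 2)]


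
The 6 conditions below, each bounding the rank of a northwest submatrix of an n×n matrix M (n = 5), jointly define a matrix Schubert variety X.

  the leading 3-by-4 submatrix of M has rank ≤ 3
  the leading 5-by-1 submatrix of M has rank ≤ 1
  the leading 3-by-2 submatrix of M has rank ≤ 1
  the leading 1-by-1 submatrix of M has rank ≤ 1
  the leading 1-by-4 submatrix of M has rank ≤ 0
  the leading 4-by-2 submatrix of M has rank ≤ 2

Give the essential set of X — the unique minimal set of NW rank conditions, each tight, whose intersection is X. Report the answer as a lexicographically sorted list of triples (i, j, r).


Recovering R(i,j) via the rank-extension bound from the 6 conditions:

  row 1: 0 | 0 | 0 | 0 | 1
  row 2: 1 | 1 | 1 | 1 | 2
  row 3: 1 | 1 | 2 | 2 | 3
  row 4: 1 | 2 | 3 | 3 | 4
  row 5: 1 | 2 | 3 | 4 | 5

the unique w with this rank table is (5, 1, 3, 2, 4).

D(w) has 5 cells with 2 SE-corners; essential set:

[(1, 4, 0), (3, 2, 1)]


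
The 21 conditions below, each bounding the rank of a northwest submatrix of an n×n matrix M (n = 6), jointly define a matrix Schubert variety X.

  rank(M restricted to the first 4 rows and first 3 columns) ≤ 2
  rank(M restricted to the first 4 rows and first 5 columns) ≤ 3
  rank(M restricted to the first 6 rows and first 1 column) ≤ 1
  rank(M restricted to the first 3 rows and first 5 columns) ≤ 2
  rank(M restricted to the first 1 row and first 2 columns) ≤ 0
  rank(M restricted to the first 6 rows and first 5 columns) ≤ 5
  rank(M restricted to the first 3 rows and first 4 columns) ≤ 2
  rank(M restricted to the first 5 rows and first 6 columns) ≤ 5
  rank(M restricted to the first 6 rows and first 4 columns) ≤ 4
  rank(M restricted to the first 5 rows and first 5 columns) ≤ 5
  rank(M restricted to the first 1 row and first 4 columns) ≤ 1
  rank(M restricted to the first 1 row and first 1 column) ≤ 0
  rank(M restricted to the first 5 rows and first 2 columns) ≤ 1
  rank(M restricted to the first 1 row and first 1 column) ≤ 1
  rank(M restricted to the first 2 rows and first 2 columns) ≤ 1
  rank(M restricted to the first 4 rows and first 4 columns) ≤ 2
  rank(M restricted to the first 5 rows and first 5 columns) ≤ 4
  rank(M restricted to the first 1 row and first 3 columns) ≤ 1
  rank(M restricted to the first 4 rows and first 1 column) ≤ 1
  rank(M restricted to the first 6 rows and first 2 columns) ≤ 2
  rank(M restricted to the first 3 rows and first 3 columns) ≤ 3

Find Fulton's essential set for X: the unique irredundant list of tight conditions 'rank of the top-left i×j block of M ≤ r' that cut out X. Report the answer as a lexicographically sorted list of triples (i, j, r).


Propagating the 21 rank bounds to every northwest block:

  i=1: 0 0 1 1 1 1
  i=2: 1 1 2 2 2 2
  i=3: 1 1 2 2 2 3
  i=4: 1 1 2 2 3 4
  i=5: 1 1 2 3 4 5
  i=6: 1 2 3 4 5 6

second differences of R give the permutation w = (3, 1, 6, 5, 4, 2).

4 SE-corners of the 8-cell Rothe diagram give Ess(w):

[(1, 2, 0), (3, 5, 2), (4, 4, 2), (5, 2, 1)]


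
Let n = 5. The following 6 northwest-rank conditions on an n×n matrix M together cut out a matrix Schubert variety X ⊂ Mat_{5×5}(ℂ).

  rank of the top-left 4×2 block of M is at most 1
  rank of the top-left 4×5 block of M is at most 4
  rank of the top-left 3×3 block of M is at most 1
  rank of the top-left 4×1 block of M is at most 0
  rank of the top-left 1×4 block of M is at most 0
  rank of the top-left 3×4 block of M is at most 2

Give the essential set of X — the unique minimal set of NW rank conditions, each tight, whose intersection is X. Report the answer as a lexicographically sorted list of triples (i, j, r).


Rank table r_w(5×5) implied by the 6 constraints:

  0, 0, 0, 0, 1
  0, 1, 1, 1, 2
  0, 1, 1, 2, 3
  0, 1, 2, 3, 4
  1, 2, 3, 4, 5

reading off 1-entries of Δ²R: w = (5, 2, 4, 3, 1).

D(w) has 8 cells with 3 SE-corners; essential set:

[(1, 4, 0), (3, 3, 1), (4, 1, 0)]


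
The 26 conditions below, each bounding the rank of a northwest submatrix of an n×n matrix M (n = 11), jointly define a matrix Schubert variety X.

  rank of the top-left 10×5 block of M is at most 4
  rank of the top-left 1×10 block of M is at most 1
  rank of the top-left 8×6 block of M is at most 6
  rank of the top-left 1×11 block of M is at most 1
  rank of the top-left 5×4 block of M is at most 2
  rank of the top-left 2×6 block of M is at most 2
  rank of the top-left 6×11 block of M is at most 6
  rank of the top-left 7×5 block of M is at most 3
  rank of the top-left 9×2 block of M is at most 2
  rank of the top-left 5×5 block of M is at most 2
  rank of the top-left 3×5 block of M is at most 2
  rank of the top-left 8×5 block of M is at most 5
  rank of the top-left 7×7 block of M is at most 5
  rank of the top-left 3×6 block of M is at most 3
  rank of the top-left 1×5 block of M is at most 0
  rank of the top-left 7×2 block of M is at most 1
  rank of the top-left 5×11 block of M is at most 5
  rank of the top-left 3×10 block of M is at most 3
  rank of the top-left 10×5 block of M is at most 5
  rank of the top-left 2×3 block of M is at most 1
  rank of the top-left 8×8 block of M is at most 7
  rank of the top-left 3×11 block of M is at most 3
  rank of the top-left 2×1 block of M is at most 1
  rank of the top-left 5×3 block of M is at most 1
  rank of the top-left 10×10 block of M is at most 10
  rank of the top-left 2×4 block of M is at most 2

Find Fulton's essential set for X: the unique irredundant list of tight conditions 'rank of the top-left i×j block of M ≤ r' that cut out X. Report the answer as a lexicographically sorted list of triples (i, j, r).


Propagating the 26 rank bounds to every northwest block:

  row 1: 0 | 0 | 0 | 0 | 0 | 1 | 1 | 1 | 1 | 1 | 1
  row 2: 1 | 1 | 1 | 1 | 1 | 2 | 2 | 2 | 2 | 2 | 2
  row 3: 1 | 1 | 1 | 2 | 2 | 3 | 3 | 3 | 3 | 3 | 3
  row 4: 1 | 1 | 1 | 2 | 2 | 3 | 4 | 4 | 4 | 4 | 4
  row 5: 1 | 1 | 1 | 2 | 2 | 3 | 4 | 5 | 5 | 5 | 5
  row 6: 1 | 1 | 2 | 3 | 3 | 4 | 5 | 6 | 6 | 6 | 6
  row 7: 1 | 1 | 2 | 3 | 3 | 4 | 5 | 6 | 7 | 7 | 7
  row 8: 1 | 2 | 3 | 4 | 4 | 5 | 6 | 7 | 8 | 8 | 8
  row 9: 1 | 2 | 3 | 4 | 4 | 5 | 6 | 7 | 8 | 9 | 9
  row 10: 1 | 2 | 3 | 4 | 4 | 5 | 6 | 7 | 8 | 9 | 10
  row 11: 1 | 2 | 3 | 4 | 5 | 6 | 7 | 8 | 9 | 10 | 11

giving w = (6, 1, 4, 7, 8, 3, 9, 2, 10, 11, 5) via Δ²R.

6 SE-corners of the 18-cell Rothe diagram give Ess(w):

[(1, 5, 0), (5, 3, 1), (5, 5, 2), (7, 2, 1), (7, 5, 3), (10, 5, 4)]
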